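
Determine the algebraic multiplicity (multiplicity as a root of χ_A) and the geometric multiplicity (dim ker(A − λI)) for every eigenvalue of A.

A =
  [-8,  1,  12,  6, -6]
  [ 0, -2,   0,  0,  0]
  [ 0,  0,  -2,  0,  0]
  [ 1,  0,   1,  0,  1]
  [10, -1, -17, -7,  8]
λ = -2: alg = 3, geom = 2; λ = 1: alg = 2, geom = 1

Step 1 — factor the characteristic polynomial to read off the algebraic multiplicities:
  χ_A(x) = (x - 1)^2*(x + 2)^3

Step 2 — compute geometric multiplicities via the rank-nullity identity g(λ) = n − rank(A − λI):
  rank(A − (-2)·I) = 3, so dim ker(A − (-2)·I) = n − 3 = 2
  rank(A − (1)·I) = 4, so dim ker(A − (1)·I) = n − 4 = 1

Summary:
  λ = -2: algebraic multiplicity = 3, geometric multiplicity = 2
  λ = 1: algebraic multiplicity = 2, geometric multiplicity = 1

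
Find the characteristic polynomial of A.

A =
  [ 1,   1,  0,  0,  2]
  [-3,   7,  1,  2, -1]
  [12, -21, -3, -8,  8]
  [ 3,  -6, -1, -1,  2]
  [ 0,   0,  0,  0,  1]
x^5 - 5*x^4 + 10*x^3 - 10*x^2 + 5*x - 1

Expanding det(x·I − A) (e.g. by cofactor expansion or by noting that A is similar to its Jordan form J, which has the same characteristic polynomial as A) gives
  χ_A(x) = x^5 - 5*x^4 + 10*x^3 - 10*x^2 + 5*x - 1
which factors as (x - 1)^5. The eigenvalues (with algebraic multiplicities) are λ = 1 with multiplicity 5.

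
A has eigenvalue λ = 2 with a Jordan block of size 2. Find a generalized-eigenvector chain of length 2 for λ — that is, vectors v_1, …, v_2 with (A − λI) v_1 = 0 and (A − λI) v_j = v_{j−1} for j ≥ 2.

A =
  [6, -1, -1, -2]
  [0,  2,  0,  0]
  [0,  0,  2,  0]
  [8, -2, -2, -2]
A Jordan chain for λ = 2 of length 2:
v_1 = (4, 0, 0, 8)ᵀ
v_2 = (1, 0, 0, 0)ᵀ

Let N = A − (2)·I. We want v_2 with N^2 v_2 = 0 but N^1 v_2 ≠ 0; then v_{j-1} := N · v_j for j = 2, …, 2.

Pick v_2 = (1, 0, 0, 0)ᵀ.
Then v_1 = N · v_2 = (4, 0, 0, 8)ᵀ.

Sanity check: (A − (2)·I) v_1 = (0, 0, 0, 0)ᵀ = 0. ✓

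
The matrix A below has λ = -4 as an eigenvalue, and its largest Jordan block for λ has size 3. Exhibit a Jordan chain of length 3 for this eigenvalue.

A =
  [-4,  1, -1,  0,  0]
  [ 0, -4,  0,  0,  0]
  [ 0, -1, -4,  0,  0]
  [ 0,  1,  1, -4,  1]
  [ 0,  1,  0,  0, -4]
A Jordan chain for λ = -4 of length 3:
v_1 = (1, 0, 0, 0, 0)ᵀ
v_2 = (1, 0, -1, 1, 1)ᵀ
v_3 = (0, 1, 0, 0, 0)ᵀ

Let N = A − (-4)·I. We want v_3 with N^3 v_3 = 0 but N^2 v_3 ≠ 0; then v_{j-1} := N · v_j for j = 3, …, 2.

Pick v_3 = (0, 1, 0, 0, 0)ᵀ.
Then v_2 = N · v_3 = (1, 0, -1, 1, 1)ᵀ.
Then v_1 = N · v_2 = (1, 0, 0, 0, 0)ᵀ.

Sanity check: (A − (-4)·I) v_1 = (0, 0, 0, 0, 0)ᵀ = 0. ✓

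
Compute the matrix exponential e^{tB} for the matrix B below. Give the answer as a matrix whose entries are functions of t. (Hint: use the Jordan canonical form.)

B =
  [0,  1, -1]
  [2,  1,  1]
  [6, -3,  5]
e^{tB} =
  [-2*t*exp(2*t) + exp(2*t), t*exp(2*t), -t*exp(2*t)]
  [2*t*exp(2*t), -t*exp(2*t) + exp(2*t), t*exp(2*t)]
  [6*t*exp(2*t), -3*t*exp(2*t), 3*t*exp(2*t) + exp(2*t)]

Strategy: write B = P · J · P⁻¹ where J is a Jordan canonical form, so e^{tB} = P · e^{tJ} · P⁻¹, and e^{tJ} can be computed block-by-block.

B has Jordan form
J =
  [2, 1, 0]
  [0, 2, 0]
  [0, 0, 2]
(up to reordering of blocks).

Per-block formulas:
  For a 1×1 block at λ = 2: exp(t · [2]) = [e^(2t)].
  For a 2×2 Jordan block J_2(2): exp(t · J_2(2)) = e^(2t)·(I + t·N), where N is the 2×2 nilpotent shift.

After assembling e^{tJ} and conjugating by P, we get:

e^{tB} =
  [-2*t*exp(2*t) + exp(2*t), t*exp(2*t), -t*exp(2*t)]
  [2*t*exp(2*t), -t*exp(2*t) + exp(2*t), t*exp(2*t)]
  [6*t*exp(2*t), -3*t*exp(2*t), 3*t*exp(2*t) + exp(2*t)]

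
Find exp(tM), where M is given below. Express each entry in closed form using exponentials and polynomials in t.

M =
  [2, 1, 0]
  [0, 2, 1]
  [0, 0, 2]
e^{tM} =
  [exp(2*t), t*exp(2*t), t^2*exp(2*t)/2]
  [0, exp(2*t), t*exp(2*t)]
  [0, 0, exp(2*t)]

Strategy: write M = P · J · P⁻¹ where J is a Jordan canonical form, so e^{tM} = P · e^{tJ} · P⁻¹, and e^{tJ} can be computed block-by-block.

M has Jordan form
J =
  [2, 1, 0]
  [0, 2, 1]
  [0, 0, 2]
(up to reordering of blocks).

Per-block formulas:
  For a 3×3 Jordan block J_3(2): exp(t · J_3(2)) = e^(2t)·(I + t·N + (t^2/2)·N^2), where N is the 3×3 nilpotent shift.

After assembling e^{tJ} and conjugating by P, we get:

e^{tM} =
  [exp(2*t), t*exp(2*t), t^2*exp(2*t)/2]
  [0, exp(2*t), t*exp(2*t)]
  [0, 0, exp(2*t)]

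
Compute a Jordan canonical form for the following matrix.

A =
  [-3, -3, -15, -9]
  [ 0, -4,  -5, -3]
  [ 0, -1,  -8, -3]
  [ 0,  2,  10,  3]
J_2(-3) ⊕ J_1(-3) ⊕ J_1(-3)

The characteristic polynomial is
  det(x·I − A) = x^4 + 12*x^3 + 54*x^2 + 108*x + 81 = (x + 3)^4

Eigenvalues and multiplicities (the geometric multiplicity of λ is n − rank(A − λI), which equals the number of Jordan blocks for λ):
  λ = -3: algebraic multiplicity = 4, geometric multiplicity = 3

Determining the block sizes for each eigenvalue:
  λ = -3: 3 blocks summing to 4 forces exactly one block of size 2 and the rest size 1 → block sizes [2, 1, 1]

Assembling the blocks gives a Jordan form
J =
  [-3,  1,  0,  0]
  [ 0, -3,  0,  0]
  [ 0,  0, -3,  0]
  [ 0,  0,  0, -3]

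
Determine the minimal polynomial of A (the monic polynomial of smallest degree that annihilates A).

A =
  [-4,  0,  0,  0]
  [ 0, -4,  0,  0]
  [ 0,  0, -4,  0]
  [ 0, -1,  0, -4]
x^2 + 8*x + 16

The characteristic polynomial is χ_A(x) = (x + 4)^4, so the eigenvalues are known. The minimal polynomial is
  m_A(x) = Π_λ (x − λ)^{k_λ}
where k_λ is the size of the *largest* Jordan block for λ (equivalently, the smallest k with (A − λI)^k v = 0 for every generalised eigenvector v of λ).

  λ = -4: largest Jordan block has size 2, contributing (x + 4)^2

So m_A(x) = (x + 4)^2 = x^2 + 8*x + 16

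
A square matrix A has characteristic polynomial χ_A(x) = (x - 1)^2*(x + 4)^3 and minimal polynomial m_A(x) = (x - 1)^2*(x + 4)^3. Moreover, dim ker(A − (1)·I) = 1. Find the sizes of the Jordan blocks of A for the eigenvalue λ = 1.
Block sizes for λ = 1: [2]

Step 1 — from the characteristic polynomial, algebraic multiplicity of λ = 1 is 2. From dim ker(A − (1)·I) = 1, there are exactly 1 Jordan blocks for λ = 1.
Step 2 — from the minimal polynomial, the factor (x − 1)^2 tells us the largest block for λ = 1 has size 2.
Step 3 — with total size 2, 1 blocks, and largest block 2, the block sizes (in nonincreasing order) are [2].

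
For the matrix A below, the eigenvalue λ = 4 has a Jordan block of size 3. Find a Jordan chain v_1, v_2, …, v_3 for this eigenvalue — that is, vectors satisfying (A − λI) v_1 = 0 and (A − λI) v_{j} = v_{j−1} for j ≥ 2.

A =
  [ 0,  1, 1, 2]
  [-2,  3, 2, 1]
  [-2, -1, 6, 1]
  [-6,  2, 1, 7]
A Jordan chain for λ = 4 of length 3:
v_1 = (-2, -1, -1, -3)ᵀ
v_2 = (1, -1, -1, 2)ᵀ
v_3 = (0, 1, 0, 0)ᵀ

Let N = A − (4)·I. We want v_3 with N^3 v_3 = 0 but N^2 v_3 ≠ 0; then v_{j-1} := N · v_j for j = 3, …, 2.

Pick v_3 = (0, 1, 0, 0)ᵀ.
Then v_2 = N · v_3 = (1, -1, -1, 2)ᵀ.
Then v_1 = N · v_2 = (-2, -1, -1, -3)ᵀ.

Sanity check: (A − (4)·I) v_1 = (0, 0, 0, 0)ᵀ = 0. ✓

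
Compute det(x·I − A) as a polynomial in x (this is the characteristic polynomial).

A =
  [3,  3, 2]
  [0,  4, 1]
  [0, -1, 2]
x^3 - 9*x^2 + 27*x - 27

Expanding det(x·I − A) (e.g. by cofactor expansion or by noting that A is similar to its Jordan form J, which has the same characteristic polynomial as A) gives
  χ_A(x) = x^3 - 9*x^2 + 27*x - 27
which factors as (x - 3)^3. The eigenvalues (with algebraic multiplicities) are λ = 3 with multiplicity 3.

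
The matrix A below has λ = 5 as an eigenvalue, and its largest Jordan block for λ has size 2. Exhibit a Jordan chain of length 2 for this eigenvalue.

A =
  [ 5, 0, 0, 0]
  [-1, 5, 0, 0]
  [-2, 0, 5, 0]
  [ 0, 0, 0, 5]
A Jordan chain for λ = 5 of length 2:
v_1 = (0, -1, -2, 0)ᵀ
v_2 = (1, 0, 0, 0)ᵀ

Let N = A − (5)·I. We want v_2 with N^2 v_2 = 0 but N^1 v_2 ≠ 0; then v_{j-1} := N · v_j for j = 2, …, 2.

Pick v_2 = (1, 0, 0, 0)ᵀ.
Then v_1 = N · v_2 = (0, -1, -2, 0)ᵀ.

Sanity check: (A − (5)·I) v_1 = (0, 0, 0, 0)ᵀ = 0. ✓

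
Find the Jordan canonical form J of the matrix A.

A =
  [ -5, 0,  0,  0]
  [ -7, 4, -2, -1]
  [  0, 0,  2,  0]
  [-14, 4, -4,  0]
J_1(-5) ⊕ J_2(2) ⊕ J_1(2)

The characteristic polynomial is
  det(x·I − A) = x^4 - x^3 - 18*x^2 + 52*x - 40 = (x - 2)^3*(x + 5)

Eigenvalues and multiplicities (the geometric multiplicity of λ is n − rank(A − λI), which equals the number of Jordan blocks for λ):
  λ = -5: algebraic multiplicity = 1, geometric multiplicity = 1
  λ = 2: algebraic multiplicity = 3, geometric multiplicity = 2

Determining the block sizes for each eigenvalue:
  λ = -5: one block (gm = 1), so the single block has size am = 1 → block sizes [1]
  λ = 2: 2 blocks summing to 3 forces exactly one block of size 2 and the rest size 1 → block sizes [2, 1]

Assembling the blocks gives a Jordan form
J =
  [-5, 0, 0, 0]
  [ 0, 2, 1, 0]
  [ 0, 0, 2, 0]
  [ 0, 0, 0, 2]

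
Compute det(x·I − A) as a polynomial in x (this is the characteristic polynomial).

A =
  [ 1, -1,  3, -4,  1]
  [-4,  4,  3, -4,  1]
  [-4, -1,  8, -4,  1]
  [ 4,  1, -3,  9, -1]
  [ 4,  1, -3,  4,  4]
x^5 - 26*x^4 + 270*x^3 - 1400*x^2 + 3625*x - 3750

Expanding det(x·I − A) (e.g. by cofactor expansion or by noting that A is similar to its Jordan form J, which has the same characteristic polynomial as A) gives
  χ_A(x) = x^5 - 26*x^4 + 270*x^3 - 1400*x^2 + 3625*x - 3750
which factors as (x - 6)*(x - 5)^4. The eigenvalues (with algebraic multiplicities) are λ = 5 with multiplicity 4, λ = 6 with multiplicity 1.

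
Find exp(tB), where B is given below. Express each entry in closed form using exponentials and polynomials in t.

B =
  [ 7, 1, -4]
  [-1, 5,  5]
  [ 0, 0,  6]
e^{tB} =
  [t*exp(6*t) + exp(6*t), t*exp(6*t), t^2*exp(6*t)/2 - 4*t*exp(6*t)]
  [-t*exp(6*t), -t*exp(6*t) + exp(6*t), -t^2*exp(6*t)/2 + 5*t*exp(6*t)]
  [0, 0, exp(6*t)]

Strategy: write B = P · J · P⁻¹ where J is a Jordan canonical form, so e^{tB} = P · e^{tJ} · P⁻¹, and e^{tJ} can be computed block-by-block.

B has Jordan form
J =
  [6, 1, 0]
  [0, 6, 1]
  [0, 0, 6]
(up to reordering of blocks).

Per-block formulas:
  For a 3×3 Jordan block J_3(6): exp(t · J_3(6)) = e^(6t)·(I + t·N + (t^2/2)·N^2), where N is the 3×3 nilpotent shift.

After assembling e^{tJ} and conjugating by P, we get:

e^{tB} =
  [t*exp(6*t) + exp(6*t), t*exp(6*t), t^2*exp(6*t)/2 - 4*t*exp(6*t)]
  [-t*exp(6*t), -t*exp(6*t) + exp(6*t), -t^2*exp(6*t)/2 + 5*t*exp(6*t)]
  [0, 0, exp(6*t)]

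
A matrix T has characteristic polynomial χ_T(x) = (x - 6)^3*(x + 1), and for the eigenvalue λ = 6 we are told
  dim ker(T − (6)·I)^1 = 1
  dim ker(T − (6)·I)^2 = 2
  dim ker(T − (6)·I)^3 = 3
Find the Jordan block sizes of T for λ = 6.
Block sizes for λ = 6: [3]

From the dimensions of kernels of powers, the number of Jordan blocks of size at least j is d_j − d_{j−1} where d_j = dim ker(N^j) (with d_0 = 0). Computing the differences gives [1, 1, 1].
The number of blocks of size exactly k is (#blocks of size ≥ k) − (#blocks of size ≥ k + 1), so the partition is: 1 block(s) of size 3.
In nonincreasing order the block sizes are [3].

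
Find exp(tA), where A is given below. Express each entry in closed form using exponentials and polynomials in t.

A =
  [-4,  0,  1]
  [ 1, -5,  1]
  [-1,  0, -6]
e^{tA} =
  [t*exp(-5*t) + exp(-5*t), 0, t*exp(-5*t)]
  [t*exp(-5*t), exp(-5*t), t*exp(-5*t)]
  [-t*exp(-5*t), 0, -t*exp(-5*t) + exp(-5*t)]

Strategy: write A = P · J · P⁻¹ where J is a Jordan canonical form, so e^{tA} = P · e^{tJ} · P⁻¹, and e^{tJ} can be computed block-by-block.

A has Jordan form
J =
  [-5,  1,  0]
  [ 0, -5,  0]
  [ 0,  0, -5]
(up to reordering of blocks).

Per-block formulas:
  For a 2×2 Jordan block J_2(-5): exp(t · J_2(-5)) = e^(-5t)·(I + t·N), where N is the 2×2 nilpotent shift.
  For a 1×1 block at λ = -5: exp(t · [-5]) = [e^(-5t)].

After assembling e^{tJ} and conjugating by P, we get:

e^{tA} =
  [t*exp(-5*t) + exp(-5*t), 0, t*exp(-5*t)]
  [t*exp(-5*t), exp(-5*t), t*exp(-5*t)]
  [-t*exp(-5*t), 0, -t*exp(-5*t) + exp(-5*t)]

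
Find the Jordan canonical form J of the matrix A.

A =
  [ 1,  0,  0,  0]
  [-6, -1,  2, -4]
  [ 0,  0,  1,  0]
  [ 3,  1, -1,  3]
J_2(1) ⊕ J_1(1) ⊕ J_1(1)

The characteristic polynomial is
  det(x·I − A) = x^4 - 4*x^3 + 6*x^2 - 4*x + 1 = (x - 1)^4

Eigenvalues and multiplicities (the geometric multiplicity of λ is n − rank(A − λI), which equals the number of Jordan blocks for λ):
  λ = 1: algebraic multiplicity = 4, geometric multiplicity = 3

Determining the block sizes for each eigenvalue:
  λ = 1: 3 blocks summing to 4 forces exactly one block of size 2 and the rest size 1 → block sizes [2, 1, 1]

Assembling the blocks gives a Jordan form
J =
  [1, 1, 0, 0]
  [0, 1, 0, 0]
  [0, 0, 1, 0]
  [0, 0, 0, 1]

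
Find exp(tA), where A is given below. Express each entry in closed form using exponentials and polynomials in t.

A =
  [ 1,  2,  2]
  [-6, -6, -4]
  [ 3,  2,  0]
e^{tA} =
  [3*exp(-t) - 2*exp(-2*t), 2*exp(-t) - 2*exp(-2*t), 2*exp(-t) - 2*exp(-2*t)]
  [-6*exp(-t) + 6*exp(-2*t), -4*exp(-t) + 5*exp(-2*t), -4*exp(-t) + 4*exp(-2*t)]
  [3*exp(-t) - 3*exp(-2*t), 2*exp(-t) - 2*exp(-2*t), 2*exp(-t) - exp(-2*t)]

Strategy: write A = P · J · P⁻¹ where J is a Jordan canonical form, so e^{tA} = P · e^{tJ} · P⁻¹, and e^{tJ} can be computed block-by-block.

A has Jordan form
J =
  [-2,  0,  0]
  [ 0, -2,  0]
  [ 0,  0, -1]
(up to reordering of blocks).

Per-block formulas:
  For a 1×1 block at λ = -2: exp(t · [-2]) = [e^(-2t)].
  For a 1×1 block at λ = -1: exp(t · [-1]) = [e^(-1t)].

After assembling e^{tJ} and conjugating by P, we get:

e^{tA} =
  [3*exp(-t) - 2*exp(-2*t), 2*exp(-t) - 2*exp(-2*t), 2*exp(-t) - 2*exp(-2*t)]
  [-6*exp(-t) + 6*exp(-2*t), -4*exp(-t) + 5*exp(-2*t), -4*exp(-t) + 4*exp(-2*t)]
  [3*exp(-t) - 3*exp(-2*t), 2*exp(-t) - 2*exp(-2*t), 2*exp(-t) - exp(-2*t)]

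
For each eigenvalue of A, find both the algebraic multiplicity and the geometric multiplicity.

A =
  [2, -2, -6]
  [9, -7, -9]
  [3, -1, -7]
λ = -4: alg = 3, geom = 2

Step 1 — factor the characteristic polynomial to read off the algebraic multiplicities:
  χ_A(x) = (x + 4)^3

Step 2 — compute geometric multiplicities via the rank-nullity identity g(λ) = n − rank(A − λI):
  rank(A − (-4)·I) = 1, so dim ker(A − (-4)·I) = n − 1 = 2

Summary:
  λ = -4: algebraic multiplicity = 3, geometric multiplicity = 2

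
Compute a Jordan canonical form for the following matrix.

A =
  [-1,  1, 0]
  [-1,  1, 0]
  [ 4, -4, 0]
J_2(0) ⊕ J_1(0)

The characteristic polynomial is
  det(x·I − A) = x^3

Eigenvalues and multiplicities (the geometric multiplicity of λ is n − rank(A − λI), which equals the number of Jordan blocks for λ):
  λ = 0: algebraic multiplicity = 3, geometric multiplicity = 2

Determining the block sizes for each eigenvalue:
  λ = 0: 2 blocks summing to 3 forces exactly one block of size 2 and the rest size 1 → block sizes [2, 1]

Assembling the blocks gives a Jordan form
J =
  [0, 1, 0]
  [0, 0, 0]
  [0, 0, 0]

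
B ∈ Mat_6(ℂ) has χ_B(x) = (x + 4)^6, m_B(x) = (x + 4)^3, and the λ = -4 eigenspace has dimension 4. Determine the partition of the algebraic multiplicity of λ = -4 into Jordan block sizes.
Block sizes for λ = -4: [3, 1, 1, 1]

Step 1 — from the characteristic polynomial, algebraic multiplicity of λ = -4 is 6. From dim ker(B − (-4)·I) = 4, there are exactly 4 Jordan blocks for λ = -4.
Step 2 — from the minimal polynomial, the factor (x + 4)^3 tells us the largest block for λ = -4 has size 3.
Step 3 — with total size 6, 4 blocks, and largest block 3, the block sizes (in nonincreasing order) are [3, 1, 1, 1].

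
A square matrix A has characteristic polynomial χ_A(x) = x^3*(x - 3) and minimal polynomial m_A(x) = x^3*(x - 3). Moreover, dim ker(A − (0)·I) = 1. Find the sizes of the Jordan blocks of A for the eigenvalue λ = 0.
Block sizes for λ = 0: [3]

Step 1 — from the characteristic polynomial, algebraic multiplicity of λ = 0 is 3. From dim ker(A − (0)·I) = 1, there are exactly 1 Jordan blocks for λ = 0.
Step 2 — from the minimal polynomial, the factor (x − 0)^3 tells us the largest block for λ = 0 has size 3.
Step 3 — with total size 3, 1 blocks, and largest block 3, the block sizes (in nonincreasing order) are [3].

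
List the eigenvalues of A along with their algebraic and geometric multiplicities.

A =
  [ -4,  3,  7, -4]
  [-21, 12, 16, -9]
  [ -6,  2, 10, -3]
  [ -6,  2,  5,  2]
λ = 5: alg = 4, geom = 2

Step 1 — factor the characteristic polynomial to read off the algebraic multiplicities:
  χ_A(x) = (x - 5)^4

Step 2 — compute geometric multiplicities via the rank-nullity identity g(λ) = n − rank(A − λI):
  rank(A − (5)·I) = 2, so dim ker(A − (5)·I) = n − 2 = 2

Summary:
  λ = 5: algebraic multiplicity = 4, geometric multiplicity = 2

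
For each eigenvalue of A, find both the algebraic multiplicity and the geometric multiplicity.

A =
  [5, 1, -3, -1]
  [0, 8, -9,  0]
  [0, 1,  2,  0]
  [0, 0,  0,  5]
λ = 5: alg = 4, geom = 2

Step 1 — factor the characteristic polynomial to read off the algebraic multiplicities:
  χ_A(x) = (x - 5)^4

Step 2 — compute geometric multiplicities via the rank-nullity identity g(λ) = n − rank(A − λI):
  rank(A − (5)·I) = 2, so dim ker(A − (5)·I) = n − 2 = 2

Summary:
  λ = 5: algebraic multiplicity = 4, geometric multiplicity = 2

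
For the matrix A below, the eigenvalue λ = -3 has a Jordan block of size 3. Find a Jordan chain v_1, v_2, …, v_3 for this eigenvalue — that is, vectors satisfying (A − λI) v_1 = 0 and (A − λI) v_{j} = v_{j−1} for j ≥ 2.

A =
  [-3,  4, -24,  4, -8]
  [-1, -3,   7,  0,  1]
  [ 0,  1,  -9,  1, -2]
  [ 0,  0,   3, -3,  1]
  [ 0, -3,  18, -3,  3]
A Jordan chain for λ = -3 of length 3:
v_1 = (-4, 0, -1, 0, 3)ᵀ
v_2 = (0, -1, 0, 0, 0)ᵀ
v_3 = (1, 0, 0, 0, 0)ᵀ

Let N = A − (-3)·I. We want v_3 with N^3 v_3 = 0 but N^2 v_3 ≠ 0; then v_{j-1} := N · v_j for j = 3, …, 2.

Pick v_3 = (1, 0, 0, 0, 0)ᵀ.
Then v_2 = N · v_3 = (0, -1, 0, 0, 0)ᵀ.
Then v_1 = N · v_2 = (-4, 0, -1, 0, 3)ᵀ.

Sanity check: (A − (-3)·I) v_1 = (0, 0, 0, 0, 0)ᵀ = 0. ✓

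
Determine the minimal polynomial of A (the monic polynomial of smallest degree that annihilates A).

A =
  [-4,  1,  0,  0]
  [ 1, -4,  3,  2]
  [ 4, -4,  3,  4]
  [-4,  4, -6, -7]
x^3 + 9*x^2 + 27*x + 27

The characteristic polynomial is χ_A(x) = (x + 3)^4, so the eigenvalues are known. The minimal polynomial is
  m_A(x) = Π_λ (x − λ)^{k_λ}
where k_λ is the size of the *largest* Jordan block for λ (equivalently, the smallest k with (A − λI)^k v = 0 for every generalised eigenvector v of λ).

  λ = -3: largest Jordan block has size 3, contributing (x + 3)^3

So m_A(x) = (x + 3)^3 = x^3 + 9*x^2 + 27*x + 27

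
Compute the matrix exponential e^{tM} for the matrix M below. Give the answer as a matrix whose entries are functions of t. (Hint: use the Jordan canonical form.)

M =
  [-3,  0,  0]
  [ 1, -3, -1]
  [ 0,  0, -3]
e^{tM} =
  [exp(-3*t), 0, 0]
  [t*exp(-3*t), exp(-3*t), -t*exp(-3*t)]
  [0, 0, exp(-3*t)]

Strategy: write M = P · J · P⁻¹ where J is a Jordan canonical form, so e^{tM} = P · e^{tJ} · P⁻¹, and e^{tJ} can be computed block-by-block.

M has Jordan form
J =
  [-3,  1,  0]
  [ 0, -3,  0]
  [ 0,  0, -3]
(up to reordering of blocks).

Per-block formulas:
  For a 1×1 block at λ = -3: exp(t · [-3]) = [e^(-3t)].
  For a 2×2 Jordan block J_2(-3): exp(t · J_2(-3)) = e^(-3t)·(I + t·N), where N is the 2×2 nilpotent shift.

After assembling e^{tJ} and conjugating by P, we get:

e^{tM} =
  [exp(-3*t), 0, 0]
  [t*exp(-3*t), exp(-3*t), -t*exp(-3*t)]
  [0, 0, exp(-3*t)]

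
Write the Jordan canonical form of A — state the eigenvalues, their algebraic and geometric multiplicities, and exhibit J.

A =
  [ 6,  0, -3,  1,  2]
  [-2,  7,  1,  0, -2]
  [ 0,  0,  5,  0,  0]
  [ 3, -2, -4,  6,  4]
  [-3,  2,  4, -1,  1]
J_3(5) ⊕ J_1(5) ⊕ J_1(5)

The characteristic polynomial is
  det(x·I − A) = x^5 - 25*x^4 + 250*x^3 - 1250*x^2 + 3125*x - 3125 = (x - 5)^5

Eigenvalues and multiplicities (the geometric multiplicity of λ is n − rank(A − λI), which equals the number of Jordan blocks for λ):
  λ = 5: algebraic multiplicity = 5, geometric multiplicity = 3

Determining the block sizes for each eigenvalue:
  λ = 5: with am = 5 and gm = 3, the partition is not yet determined (e.g. several partitions of 5 into 3 parts exist). Let N = A − (5)·I. Computing rank(N^1) = 2, rank(N^2) = 1, rank(N^3) = 0; the number of blocks of size ≥ j is rank(N^{j−1}) − rank(N^j), giving [3, 1, 1]. So we have 1 block(s) of size 3, 2 block(s) of size 1 → block sizes [3, 1, 1]

Assembling the blocks gives a Jordan form
J =
  [5, 1, 0, 0, 0]
  [0, 5, 1, 0, 0]
  [0, 0, 5, 0, 0]
  [0, 0, 0, 5, 0]
  [0, 0, 0, 0, 5]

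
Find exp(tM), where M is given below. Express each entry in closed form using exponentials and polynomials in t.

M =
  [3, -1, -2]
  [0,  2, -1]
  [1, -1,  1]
e^{tM} =
  [-t^2*exp(2*t)/2 + t*exp(2*t) + exp(2*t), t^2*exp(2*t)/2 - t*exp(2*t), t^2*exp(2*t)/2 - 2*t*exp(2*t)]
  [-t^2*exp(2*t)/2, t^2*exp(2*t)/2 + exp(2*t), t^2*exp(2*t)/2 - t*exp(2*t)]
  [t*exp(2*t), -t*exp(2*t), -t*exp(2*t) + exp(2*t)]

Strategy: write M = P · J · P⁻¹ where J is a Jordan canonical form, so e^{tM} = P · e^{tJ} · P⁻¹, and e^{tJ} can be computed block-by-block.

M has Jordan form
J =
  [2, 1, 0]
  [0, 2, 1]
  [0, 0, 2]
(up to reordering of blocks).

Per-block formulas:
  For a 3×3 Jordan block J_3(2): exp(t · J_3(2)) = e^(2t)·(I + t·N + (t^2/2)·N^2), where N is the 3×3 nilpotent shift.

After assembling e^{tJ} and conjugating by P, we get:

e^{tM} =
  [-t^2*exp(2*t)/2 + t*exp(2*t) + exp(2*t), t^2*exp(2*t)/2 - t*exp(2*t), t^2*exp(2*t)/2 - 2*t*exp(2*t)]
  [-t^2*exp(2*t)/2, t^2*exp(2*t)/2 + exp(2*t), t^2*exp(2*t)/2 - t*exp(2*t)]
  [t*exp(2*t), -t*exp(2*t), -t*exp(2*t) + exp(2*t)]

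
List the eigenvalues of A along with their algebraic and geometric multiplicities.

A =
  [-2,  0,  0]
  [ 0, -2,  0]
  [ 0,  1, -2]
λ = -2: alg = 3, geom = 2

Step 1 — factor the characteristic polynomial to read off the algebraic multiplicities:
  χ_A(x) = (x + 2)^3

Step 2 — compute geometric multiplicities via the rank-nullity identity g(λ) = n − rank(A − λI):
  rank(A − (-2)·I) = 1, so dim ker(A − (-2)·I) = n − 1 = 2

Summary:
  λ = -2: algebraic multiplicity = 3, geometric multiplicity = 2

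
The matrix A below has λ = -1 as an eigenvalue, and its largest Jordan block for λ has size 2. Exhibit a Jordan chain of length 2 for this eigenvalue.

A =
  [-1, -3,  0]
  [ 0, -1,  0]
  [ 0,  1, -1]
A Jordan chain for λ = -1 of length 2:
v_1 = (-3, 0, 1)ᵀ
v_2 = (0, 1, 0)ᵀ

Let N = A − (-1)·I. We want v_2 with N^2 v_2 = 0 but N^1 v_2 ≠ 0; then v_{j-1} := N · v_j for j = 2, …, 2.

Pick v_2 = (0, 1, 0)ᵀ.
Then v_1 = N · v_2 = (-3, 0, 1)ᵀ.

Sanity check: (A − (-1)·I) v_1 = (0, 0, 0)ᵀ = 0. ✓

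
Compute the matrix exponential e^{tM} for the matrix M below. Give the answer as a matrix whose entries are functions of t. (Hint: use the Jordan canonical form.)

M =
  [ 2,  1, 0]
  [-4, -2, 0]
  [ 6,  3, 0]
e^{tM} =
  [2*t + 1, t, 0]
  [-4*t, 1 - 2*t, 0]
  [6*t, 3*t, 1]

Strategy: write M = P · J · P⁻¹ where J is a Jordan canonical form, so e^{tM} = P · e^{tJ} · P⁻¹, and e^{tJ} can be computed block-by-block.

M has Jordan form
J =
  [0, 1, 0]
  [0, 0, 0]
  [0, 0, 0]
(up to reordering of blocks).

Per-block formulas:
  For a 2×2 Jordan block J_2(0): exp(t · J_2(0)) = e^(0t)·(I + t·N), where N is the 2×2 nilpotent shift.
  For a 1×1 block at λ = 0: exp(t · [0]) = [e^(0t)].

After assembling e^{tJ} and conjugating by P, we get:

e^{tM} =
  [2*t + 1, t, 0]
  [-4*t, 1 - 2*t, 0]
  [6*t, 3*t, 1]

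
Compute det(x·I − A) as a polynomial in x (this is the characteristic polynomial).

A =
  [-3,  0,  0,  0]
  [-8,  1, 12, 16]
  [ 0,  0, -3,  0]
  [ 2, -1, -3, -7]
x^4 + 12*x^3 + 54*x^2 + 108*x + 81

Expanding det(x·I − A) (e.g. by cofactor expansion or by noting that A is similar to its Jordan form J, which has the same characteristic polynomial as A) gives
  χ_A(x) = x^4 + 12*x^3 + 54*x^2 + 108*x + 81
which factors as (x + 3)^4. The eigenvalues (with algebraic multiplicities) are λ = -3 with multiplicity 4.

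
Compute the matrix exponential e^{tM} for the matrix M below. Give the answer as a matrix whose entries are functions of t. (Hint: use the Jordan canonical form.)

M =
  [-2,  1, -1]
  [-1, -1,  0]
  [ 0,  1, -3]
e^{tM} =
  [-t^2*exp(-2*t)/2 + exp(-2*t), t*exp(-2*t), t^2*exp(-2*t)/2 - t*exp(-2*t)]
  [-t^2*exp(-2*t)/2 - t*exp(-2*t), t*exp(-2*t) + exp(-2*t), t^2*exp(-2*t)/2]
  [-t^2*exp(-2*t)/2, t*exp(-2*t), t^2*exp(-2*t)/2 - t*exp(-2*t) + exp(-2*t)]

Strategy: write M = P · J · P⁻¹ where J is a Jordan canonical form, so e^{tM} = P · e^{tJ} · P⁻¹, and e^{tJ} can be computed block-by-block.

M has Jordan form
J =
  [-2,  1,  0]
  [ 0, -2,  1]
  [ 0,  0, -2]
(up to reordering of blocks).

Per-block formulas:
  For a 3×3 Jordan block J_3(-2): exp(t · J_3(-2)) = e^(-2t)·(I + t·N + (t^2/2)·N^2), where N is the 3×3 nilpotent shift.

After assembling e^{tJ} and conjugating by P, we get:

e^{tM} =
  [-t^2*exp(-2*t)/2 + exp(-2*t), t*exp(-2*t), t^2*exp(-2*t)/2 - t*exp(-2*t)]
  [-t^2*exp(-2*t)/2 - t*exp(-2*t), t*exp(-2*t) + exp(-2*t), t^2*exp(-2*t)/2]
  [-t^2*exp(-2*t)/2, t*exp(-2*t), t^2*exp(-2*t)/2 - t*exp(-2*t) + exp(-2*t)]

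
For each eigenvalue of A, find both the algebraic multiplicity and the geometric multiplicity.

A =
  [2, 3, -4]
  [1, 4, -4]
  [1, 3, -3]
λ = 1: alg = 3, geom = 2

Step 1 — factor the characteristic polynomial to read off the algebraic multiplicities:
  χ_A(x) = (x - 1)^3

Step 2 — compute geometric multiplicities via the rank-nullity identity g(λ) = n − rank(A − λI):
  rank(A − (1)·I) = 1, so dim ker(A − (1)·I) = n − 1 = 2

Summary:
  λ = 1: algebraic multiplicity = 3, geometric multiplicity = 2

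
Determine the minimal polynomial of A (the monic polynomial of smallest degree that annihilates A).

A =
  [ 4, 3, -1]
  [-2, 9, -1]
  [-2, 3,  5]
x^2 - 12*x + 36

The characteristic polynomial is χ_A(x) = (x - 6)^3, so the eigenvalues are known. The minimal polynomial is
  m_A(x) = Π_λ (x − λ)^{k_λ}
where k_λ is the size of the *largest* Jordan block for λ (equivalently, the smallest k with (A − λI)^k v = 0 for every generalised eigenvector v of λ).

  λ = 6: largest Jordan block has size 2, contributing (x − 6)^2

So m_A(x) = (x - 6)^2 = x^2 - 12*x + 36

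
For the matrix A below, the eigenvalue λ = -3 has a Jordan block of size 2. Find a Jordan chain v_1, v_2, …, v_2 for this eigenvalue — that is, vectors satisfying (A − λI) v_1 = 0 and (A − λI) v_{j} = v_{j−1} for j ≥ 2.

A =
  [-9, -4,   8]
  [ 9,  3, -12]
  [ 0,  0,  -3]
A Jordan chain for λ = -3 of length 2:
v_1 = (-6, 9, 0)ᵀ
v_2 = (1, 0, 0)ᵀ

Let N = A − (-3)·I. We want v_2 with N^2 v_2 = 0 but N^1 v_2 ≠ 0; then v_{j-1} := N · v_j for j = 2, …, 2.

Pick v_2 = (1, 0, 0)ᵀ.
Then v_1 = N · v_2 = (-6, 9, 0)ᵀ.

Sanity check: (A − (-3)·I) v_1 = (0, 0, 0)ᵀ = 0. ✓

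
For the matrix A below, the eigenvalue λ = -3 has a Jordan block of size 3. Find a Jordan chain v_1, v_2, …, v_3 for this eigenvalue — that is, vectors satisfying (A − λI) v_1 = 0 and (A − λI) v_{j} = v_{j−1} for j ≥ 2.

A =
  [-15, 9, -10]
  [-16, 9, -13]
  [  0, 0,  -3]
A Jordan chain for λ = -3 of length 3:
v_1 = (3, 4, 0)ᵀ
v_2 = (-10, -13, 0)ᵀ
v_3 = (0, 0, 1)ᵀ

Let N = A − (-3)·I. We want v_3 with N^3 v_3 = 0 but N^2 v_3 ≠ 0; then v_{j-1} := N · v_j for j = 3, …, 2.

Pick v_3 = (0, 0, 1)ᵀ.
Then v_2 = N · v_3 = (-10, -13, 0)ᵀ.
Then v_1 = N · v_2 = (3, 4, 0)ᵀ.

Sanity check: (A − (-3)·I) v_1 = (0, 0, 0)ᵀ = 0. ✓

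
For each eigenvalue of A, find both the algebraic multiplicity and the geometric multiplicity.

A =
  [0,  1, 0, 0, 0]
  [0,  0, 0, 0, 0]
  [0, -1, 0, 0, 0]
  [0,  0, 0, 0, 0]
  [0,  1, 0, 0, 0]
λ = 0: alg = 5, geom = 4

Step 1 — factor the characteristic polynomial to read off the algebraic multiplicities:
  χ_A(x) = x^5

Step 2 — compute geometric multiplicities via the rank-nullity identity g(λ) = n − rank(A − λI):
  rank(A − (0)·I) = 1, so dim ker(A − (0)·I) = n − 1 = 4

Summary:
  λ = 0: algebraic multiplicity = 5, geometric multiplicity = 4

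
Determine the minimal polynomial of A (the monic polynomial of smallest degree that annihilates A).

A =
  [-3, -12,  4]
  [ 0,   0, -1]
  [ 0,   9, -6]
x^2 + 6*x + 9

The characteristic polynomial is χ_A(x) = (x + 3)^3, so the eigenvalues are known. The minimal polynomial is
  m_A(x) = Π_λ (x − λ)^{k_λ}
where k_λ is the size of the *largest* Jordan block for λ (equivalently, the smallest k with (A − λI)^k v = 0 for every generalised eigenvector v of λ).

  λ = -3: largest Jordan block has size 2, contributing (x + 3)^2

So m_A(x) = (x + 3)^2 = x^2 + 6*x + 9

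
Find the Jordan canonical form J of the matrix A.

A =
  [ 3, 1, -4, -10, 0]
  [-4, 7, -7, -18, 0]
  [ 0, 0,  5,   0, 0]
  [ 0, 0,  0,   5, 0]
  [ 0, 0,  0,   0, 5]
J_3(5) ⊕ J_1(5) ⊕ J_1(5)

The characteristic polynomial is
  det(x·I − A) = x^5 - 25*x^4 + 250*x^3 - 1250*x^2 + 3125*x - 3125 = (x - 5)^5

Eigenvalues and multiplicities (the geometric multiplicity of λ is n − rank(A − λI), which equals the number of Jordan blocks for λ):
  λ = 5: algebraic multiplicity = 5, geometric multiplicity = 3

Determining the block sizes for each eigenvalue:
  λ = 5: with am = 5 and gm = 3, the partition is not yet determined (e.g. several partitions of 5 into 3 parts exist). Let N = A − (5)·I. Computing rank(N^1) = 2, rank(N^2) = 1, rank(N^3) = 0; the number of blocks of size ≥ j is rank(N^{j−1}) − rank(N^j), giving [3, 1, 1]. So we have 1 block(s) of size 3, 2 block(s) of size 1 → block sizes [3, 1, 1]

Assembling the blocks gives a Jordan form
J =
  [5, 1, 0, 0, 0]
  [0, 5, 1, 0, 0]
  [0, 0, 5, 0, 0]
  [0, 0, 0, 5, 0]
  [0, 0, 0, 0, 5]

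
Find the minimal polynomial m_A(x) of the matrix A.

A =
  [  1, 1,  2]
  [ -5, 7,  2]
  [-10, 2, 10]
x^2 - 12*x + 36

The characteristic polynomial is χ_A(x) = (x - 6)^3, so the eigenvalues are known. The minimal polynomial is
  m_A(x) = Π_λ (x − λ)^{k_λ}
where k_λ is the size of the *largest* Jordan block for λ (equivalently, the smallest k with (A − λI)^k v = 0 for every generalised eigenvector v of λ).

  λ = 6: largest Jordan block has size 2, contributing (x − 6)^2

So m_A(x) = (x - 6)^2 = x^2 - 12*x + 36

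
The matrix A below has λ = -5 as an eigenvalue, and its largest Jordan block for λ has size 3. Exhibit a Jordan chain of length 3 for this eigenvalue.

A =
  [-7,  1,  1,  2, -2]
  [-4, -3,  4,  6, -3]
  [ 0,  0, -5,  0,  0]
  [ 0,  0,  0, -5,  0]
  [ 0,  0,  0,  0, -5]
A Jordan chain for λ = -5 of length 3:
v_1 = (2, 4, 0, 0, 0)ᵀ
v_2 = (1, 4, 0, 0, 0)ᵀ
v_3 = (0, 0, 1, 0, 0)ᵀ

Let N = A − (-5)·I. We want v_3 with N^3 v_3 = 0 but N^2 v_3 ≠ 0; then v_{j-1} := N · v_j for j = 3, …, 2.

Pick v_3 = (0, 0, 1, 0, 0)ᵀ.
Then v_2 = N · v_3 = (1, 4, 0, 0, 0)ᵀ.
Then v_1 = N · v_2 = (2, 4, 0, 0, 0)ᵀ.

Sanity check: (A − (-5)·I) v_1 = (0, 0, 0, 0, 0)ᵀ = 0. ✓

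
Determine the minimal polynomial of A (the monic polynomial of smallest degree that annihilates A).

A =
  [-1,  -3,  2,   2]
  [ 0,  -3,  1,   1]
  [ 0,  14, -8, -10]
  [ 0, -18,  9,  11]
x^4 + x^3 - 3*x^2 - 5*x - 2

The characteristic polynomial is χ_A(x) = (x - 2)*(x + 1)^3, so the eigenvalues are known. The minimal polynomial is
  m_A(x) = Π_λ (x − λ)^{k_λ}
where k_λ is the size of the *largest* Jordan block for λ (equivalently, the smallest k with (A − λI)^k v = 0 for every generalised eigenvector v of λ).

  λ = -1: largest Jordan block has size 3, contributing (x + 1)^3
  λ = 2: largest Jordan block has size 1, contributing (x − 2)

So m_A(x) = (x - 2)*(x + 1)^3 = x^4 + x^3 - 3*x^2 - 5*x - 2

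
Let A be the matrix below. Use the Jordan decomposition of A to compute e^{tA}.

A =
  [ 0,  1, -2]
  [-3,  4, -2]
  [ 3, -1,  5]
e^{tA} =
  [-3*t*exp(3*t) + exp(3*t), t*exp(3*t), -2*t*exp(3*t)]
  [-3*t*exp(3*t), t*exp(3*t) + exp(3*t), -2*t*exp(3*t)]
  [3*t*exp(3*t), -t*exp(3*t), 2*t*exp(3*t) + exp(3*t)]

Strategy: write A = P · J · P⁻¹ where J is a Jordan canonical form, so e^{tA} = P · e^{tJ} · P⁻¹, and e^{tJ} can be computed block-by-block.

A has Jordan form
J =
  [3, 1, 0]
  [0, 3, 0]
  [0, 0, 3]
(up to reordering of blocks).

Per-block formulas:
  For a 1×1 block at λ = 3: exp(t · [3]) = [e^(3t)].
  For a 2×2 Jordan block J_2(3): exp(t · J_2(3)) = e^(3t)·(I + t·N), where N is the 2×2 nilpotent shift.

After assembling e^{tJ} and conjugating by P, we get:

e^{tA} =
  [-3*t*exp(3*t) + exp(3*t), t*exp(3*t), -2*t*exp(3*t)]
  [-3*t*exp(3*t), t*exp(3*t) + exp(3*t), -2*t*exp(3*t)]
  [3*t*exp(3*t), -t*exp(3*t), 2*t*exp(3*t) + exp(3*t)]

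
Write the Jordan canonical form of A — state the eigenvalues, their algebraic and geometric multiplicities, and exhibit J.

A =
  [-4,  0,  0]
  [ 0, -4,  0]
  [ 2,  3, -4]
J_2(-4) ⊕ J_1(-4)

The characteristic polynomial is
  det(x·I − A) = x^3 + 12*x^2 + 48*x + 64 = (x + 4)^3

Eigenvalues and multiplicities (the geometric multiplicity of λ is n − rank(A − λI), which equals the number of Jordan blocks for λ):
  λ = -4: algebraic multiplicity = 3, geometric multiplicity = 2

Determining the block sizes for each eigenvalue:
  λ = -4: 2 blocks summing to 3 forces exactly one block of size 2 and the rest size 1 → block sizes [2, 1]

Assembling the blocks gives a Jordan form
J =
  [-4,  1,  0]
  [ 0, -4,  0]
  [ 0,  0, -4]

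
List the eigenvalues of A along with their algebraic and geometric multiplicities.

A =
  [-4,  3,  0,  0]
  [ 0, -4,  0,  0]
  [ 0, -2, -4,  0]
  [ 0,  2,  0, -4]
λ = -4: alg = 4, geom = 3

Step 1 — factor the characteristic polynomial to read off the algebraic multiplicities:
  χ_A(x) = (x + 4)^4

Step 2 — compute geometric multiplicities via the rank-nullity identity g(λ) = n − rank(A − λI):
  rank(A − (-4)·I) = 1, so dim ker(A − (-4)·I) = n − 1 = 3

Summary:
  λ = -4: algebraic multiplicity = 4, geometric multiplicity = 3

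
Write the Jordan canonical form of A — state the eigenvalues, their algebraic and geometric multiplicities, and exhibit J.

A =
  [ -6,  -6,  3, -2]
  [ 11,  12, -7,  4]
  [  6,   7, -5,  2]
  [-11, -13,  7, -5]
J_3(-1) ⊕ J_1(-1)

The characteristic polynomial is
  det(x·I − A) = x^4 + 4*x^3 + 6*x^2 + 4*x + 1 = (x + 1)^4

Eigenvalues and multiplicities (the geometric multiplicity of λ is n − rank(A − λI), which equals the number of Jordan blocks for λ):
  λ = -1: algebraic multiplicity = 4, geometric multiplicity = 2

Determining the block sizes for each eigenvalue:
  λ = -1: with am = 4 and gm = 2, the partition is not yet determined (e.g. several partitions of 4 into 2 parts exist). Let N = A − (-1)·I. Computing rank(N^1) = 2, rank(N^2) = 1, rank(N^3) = 0; the number of blocks of size ≥ j is rank(N^{j−1}) − rank(N^j), giving [2, 1, 1]. So we have 1 block(s) of size 3, 1 block(s) of size 1 → block sizes [3, 1]

Assembling the blocks gives a Jordan form
J =
  [-1,  1,  0,  0]
  [ 0, -1,  1,  0]
  [ 0,  0, -1,  0]
  [ 0,  0,  0, -1]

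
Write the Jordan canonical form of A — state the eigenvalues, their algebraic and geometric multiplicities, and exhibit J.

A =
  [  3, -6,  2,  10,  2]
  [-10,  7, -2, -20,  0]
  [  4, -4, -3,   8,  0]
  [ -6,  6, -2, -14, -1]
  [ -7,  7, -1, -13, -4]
J_3(-3) ⊕ J_1(-3) ⊕ J_1(1)

The characteristic polynomial is
  det(x·I − A) = x^5 + 11*x^4 + 42*x^3 + 54*x^2 - 27*x - 81 = (x - 1)*(x + 3)^4

Eigenvalues and multiplicities (the geometric multiplicity of λ is n − rank(A − λI), which equals the number of Jordan blocks for λ):
  λ = -3: algebraic multiplicity = 4, geometric multiplicity = 2
  λ = 1: algebraic multiplicity = 1, geometric multiplicity = 1

Determining the block sizes for each eigenvalue:
  λ = -3: with am = 4 and gm = 2, the partition is not yet determined (e.g. several partitions of 4 into 2 parts exist). Let N = A − (-3)·I. Computing rank(N^1) = 3, rank(N^2) = 2, rank(N^3) = 1; the number of blocks of size ≥ j is rank(N^{j−1}) − rank(N^j), giving [2, 1, 1]. So we have 1 block(s) of size 3, 1 block(s) of size 1 → block sizes [3, 1]
  λ = 1: one block (gm = 1), so the single block has size am = 1 → block sizes [1]

Assembling the blocks gives a Jordan form
J =
  [-3,  1,  0,  0, 0]
  [ 0, -3,  1,  0, 0]
  [ 0,  0, -3,  0, 0]
  [ 0,  0,  0, -3, 0]
  [ 0,  0,  0,  0, 1]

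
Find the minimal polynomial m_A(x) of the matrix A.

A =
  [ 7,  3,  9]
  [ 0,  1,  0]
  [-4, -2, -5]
x^2 - 2*x + 1

The characteristic polynomial is χ_A(x) = (x - 1)^3, so the eigenvalues are known. The minimal polynomial is
  m_A(x) = Π_λ (x − λ)^{k_λ}
where k_λ is the size of the *largest* Jordan block for λ (equivalently, the smallest k with (A − λI)^k v = 0 for every generalised eigenvector v of λ).

  λ = 1: largest Jordan block has size 2, contributing (x − 1)^2

So m_A(x) = (x - 1)^2 = x^2 - 2*x + 1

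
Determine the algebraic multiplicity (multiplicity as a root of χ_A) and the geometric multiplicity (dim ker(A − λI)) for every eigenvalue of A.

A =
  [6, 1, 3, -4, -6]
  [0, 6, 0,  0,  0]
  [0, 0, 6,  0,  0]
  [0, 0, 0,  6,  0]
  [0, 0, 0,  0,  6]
λ = 6: alg = 5, geom = 4

Step 1 — factor the characteristic polynomial to read off the algebraic multiplicities:
  χ_A(x) = (x - 6)^5

Step 2 — compute geometric multiplicities via the rank-nullity identity g(λ) = n − rank(A − λI):
  rank(A − (6)·I) = 1, so dim ker(A − (6)·I) = n − 1 = 4

Summary:
  λ = 6: algebraic multiplicity = 5, geometric multiplicity = 4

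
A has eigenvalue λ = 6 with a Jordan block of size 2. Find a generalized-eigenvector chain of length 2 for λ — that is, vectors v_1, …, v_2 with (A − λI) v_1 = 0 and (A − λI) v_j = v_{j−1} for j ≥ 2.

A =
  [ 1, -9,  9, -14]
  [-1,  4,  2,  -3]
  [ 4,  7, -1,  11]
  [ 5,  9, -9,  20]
A Jordan chain for λ = 6 of length 2:
v_1 = (-5, -1, 4, 5)ᵀ
v_2 = (1, 0, 0, 0)ᵀ

Let N = A − (6)·I. We want v_2 with N^2 v_2 = 0 but N^1 v_2 ≠ 0; then v_{j-1} := N · v_j for j = 2, …, 2.

Pick v_2 = (1, 0, 0, 0)ᵀ.
Then v_1 = N · v_2 = (-5, -1, 4, 5)ᵀ.

Sanity check: (A − (6)·I) v_1 = (0, 0, 0, 0)ᵀ = 0. ✓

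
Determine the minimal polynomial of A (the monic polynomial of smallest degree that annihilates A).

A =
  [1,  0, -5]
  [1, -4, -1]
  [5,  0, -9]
x^2 + 8*x + 16

The characteristic polynomial is χ_A(x) = (x + 4)^3, so the eigenvalues are known. The minimal polynomial is
  m_A(x) = Π_λ (x − λ)^{k_λ}
where k_λ is the size of the *largest* Jordan block for λ (equivalently, the smallest k with (A − λI)^k v = 0 for every generalised eigenvector v of λ).

  λ = -4: largest Jordan block has size 2, contributing (x + 4)^2

So m_A(x) = (x + 4)^2 = x^2 + 8*x + 16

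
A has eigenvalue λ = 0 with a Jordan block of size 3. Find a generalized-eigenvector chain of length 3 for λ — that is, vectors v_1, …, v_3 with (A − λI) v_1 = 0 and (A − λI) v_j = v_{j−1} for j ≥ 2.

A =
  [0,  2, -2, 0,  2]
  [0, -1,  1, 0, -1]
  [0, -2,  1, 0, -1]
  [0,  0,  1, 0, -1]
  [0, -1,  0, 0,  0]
A Jordan chain for λ = 0 of length 3:
v_1 = (0, 0, 1, -1, 1)ᵀ
v_2 = (2, -1, -2, 0, -1)ᵀ
v_3 = (0, 1, 0, 0, 0)ᵀ

Let N = A − (0)·I. We want v_3 with N^3 v_3 = 0 but N^2 v_3 ≠ 0; then v_{j-1} := N · v_j for j = 3, …, 2.

Pick v_3 = (0, 1, 0, 0, 0)ᵀ.
Then v_2 = N · v_3 = (2, -1, -2, 0, -1)ᵀ.
Then v_1 = N · v_2 = (0, 0, 1, -1, 1)ᵀ.

Sanity check: (A − (0)·I) v_1 = (0, 0, 0, 0, 0)ᵀ = 0. ✓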